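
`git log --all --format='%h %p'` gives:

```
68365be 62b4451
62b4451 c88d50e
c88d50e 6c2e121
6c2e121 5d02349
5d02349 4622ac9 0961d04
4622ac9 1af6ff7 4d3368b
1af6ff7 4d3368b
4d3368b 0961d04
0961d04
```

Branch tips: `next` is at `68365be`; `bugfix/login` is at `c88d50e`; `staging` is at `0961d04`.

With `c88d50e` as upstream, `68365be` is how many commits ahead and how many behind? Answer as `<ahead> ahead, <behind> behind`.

Reachable from 68365be: {0961d04, 1af6ff7, 4622ac9, 4d3368b, 5d02349, 62b4451, 68365be, 6c2e121, c88d50e}.
Reachable from c88d50e: {0961d04, 1af6ff7, 4622ac9, 4d3368b, 5d02349, 6c2e121, c88d50e}.
Only in 68365be's history (ahead): {62b4451, 68365be} — 2.
Only in c88d50e's history (behind): {} — 0.

2 ahead, 0 behind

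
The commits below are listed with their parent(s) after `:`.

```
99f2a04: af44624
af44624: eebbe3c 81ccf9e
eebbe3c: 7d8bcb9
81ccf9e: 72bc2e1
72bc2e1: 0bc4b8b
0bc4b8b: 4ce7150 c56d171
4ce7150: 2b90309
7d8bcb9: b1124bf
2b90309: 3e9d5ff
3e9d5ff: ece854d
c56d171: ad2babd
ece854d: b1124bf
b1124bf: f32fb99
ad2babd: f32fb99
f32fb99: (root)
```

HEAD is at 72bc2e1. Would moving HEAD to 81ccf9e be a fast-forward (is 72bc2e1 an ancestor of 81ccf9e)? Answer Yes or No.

Yes

A fast-forward from 72bc2e1 to 81ccf9e is possible iff 72bc2e1 is an ancestor of 81ccf9e.
Ancestors of 81ccf9e: {0bc4b8b, 2b90309, 3e9d5ff, 4ce7150, 72bc2e1, 81ccf9e, ad2babd, b1124bf, c56d171, ece854d, f32fb99}.
72bc2e1 is among them, so fast-forward is possible.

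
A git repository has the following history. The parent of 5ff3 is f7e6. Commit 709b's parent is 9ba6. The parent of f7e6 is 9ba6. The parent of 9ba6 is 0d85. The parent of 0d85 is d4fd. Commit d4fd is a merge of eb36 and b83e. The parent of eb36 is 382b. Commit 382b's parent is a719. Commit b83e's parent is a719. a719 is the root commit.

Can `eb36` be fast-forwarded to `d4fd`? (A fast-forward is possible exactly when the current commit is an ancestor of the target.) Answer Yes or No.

Yes

A fast-forward from eb36 to d4fd is possible iff eb36 is an ancestor of d4fd.
Ancestors of d4fd: {382b, a719, b83e, d4fd, eb36}.
eb36 is among them, so fast-forward is possible.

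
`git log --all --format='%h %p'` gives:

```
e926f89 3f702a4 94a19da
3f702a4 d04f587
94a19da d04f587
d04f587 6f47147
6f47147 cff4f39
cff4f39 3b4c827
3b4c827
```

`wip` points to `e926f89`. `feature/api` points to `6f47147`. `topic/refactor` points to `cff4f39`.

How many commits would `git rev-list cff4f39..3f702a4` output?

3

Reachable from 3f702a4: {3b4c827, 3f702a4, 6f47147, cff4f39, d04f587}.
Reachable from cff4f39: {3b4c827, cff4f39}.
In 3f702a4's history but not cff4f39's: {3f702a4, 6f47147, d04f587} — 3 commits.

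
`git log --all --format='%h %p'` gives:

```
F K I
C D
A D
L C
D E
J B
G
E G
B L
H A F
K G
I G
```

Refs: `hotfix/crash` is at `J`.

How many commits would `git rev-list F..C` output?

Reachable from C: {C, D, E, G}.
Reachable from F: {F, G, I, K}.
In C's history but not F's: {C, D, E} — 3 commits.

3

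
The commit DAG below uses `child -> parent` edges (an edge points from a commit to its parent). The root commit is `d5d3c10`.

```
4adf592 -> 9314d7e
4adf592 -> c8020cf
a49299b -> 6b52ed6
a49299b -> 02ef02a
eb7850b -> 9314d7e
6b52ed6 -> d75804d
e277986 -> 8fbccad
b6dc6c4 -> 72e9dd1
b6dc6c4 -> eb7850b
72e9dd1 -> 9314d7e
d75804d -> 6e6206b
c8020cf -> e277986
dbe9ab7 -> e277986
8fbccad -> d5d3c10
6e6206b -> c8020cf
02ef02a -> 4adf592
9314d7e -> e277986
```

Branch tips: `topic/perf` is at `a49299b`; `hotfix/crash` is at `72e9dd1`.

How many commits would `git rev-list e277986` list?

Walking parent pointers from e277986: reachable set = {8fbccad, d5d3c10, e277986}.
That is 3 commits.

3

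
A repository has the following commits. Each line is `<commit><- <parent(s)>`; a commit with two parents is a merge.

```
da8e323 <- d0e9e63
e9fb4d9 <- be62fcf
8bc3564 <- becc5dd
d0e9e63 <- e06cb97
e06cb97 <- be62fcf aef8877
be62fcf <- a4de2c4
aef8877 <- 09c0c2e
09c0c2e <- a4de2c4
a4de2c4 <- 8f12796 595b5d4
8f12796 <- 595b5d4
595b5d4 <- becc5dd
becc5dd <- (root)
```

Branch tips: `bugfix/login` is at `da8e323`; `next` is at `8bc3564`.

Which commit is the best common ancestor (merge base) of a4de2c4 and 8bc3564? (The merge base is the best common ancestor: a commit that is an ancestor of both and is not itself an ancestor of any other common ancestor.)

Ancestors of a4de2c4: {595b5d4, 8f12796, a4de2c4, becc5dd}.
Ancestors of 8bc3564: {8bc3564, becc5dd}.
Common ancestors: {becc5dd}.
The only common ancestor is becc5dd, so it is the merge base.

becc5dd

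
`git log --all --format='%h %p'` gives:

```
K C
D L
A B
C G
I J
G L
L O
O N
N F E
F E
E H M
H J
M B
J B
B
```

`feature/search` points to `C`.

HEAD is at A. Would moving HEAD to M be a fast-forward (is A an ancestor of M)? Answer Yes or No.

No

A fast-forward from A to M is possible iff A is an ancestor of M.
Ancestors of M: {B, M}.
A is not among them, so fast-forward is not possible.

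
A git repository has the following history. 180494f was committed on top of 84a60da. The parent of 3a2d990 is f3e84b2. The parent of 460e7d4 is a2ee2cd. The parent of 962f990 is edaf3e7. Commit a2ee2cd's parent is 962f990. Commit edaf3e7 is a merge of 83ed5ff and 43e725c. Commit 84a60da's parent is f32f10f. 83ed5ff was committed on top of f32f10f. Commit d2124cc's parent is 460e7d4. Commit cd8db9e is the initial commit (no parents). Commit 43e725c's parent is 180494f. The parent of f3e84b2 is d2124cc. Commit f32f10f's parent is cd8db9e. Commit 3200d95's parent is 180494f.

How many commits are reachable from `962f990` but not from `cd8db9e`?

7

Reachable from 962f990: {180494f, 43e725c, 83ed5ff, 84a60da, 962f990, cd8db9e, edaf3e7, f32f10f}.
Reachable from cd8db9e: {cd8db9e}.
In 962f990's history but not cd8db9e's: {180494f, 43e725c, 83ed5ff, 84a60da, 962f990, edaf3e7, f32f10f} — 7 commits.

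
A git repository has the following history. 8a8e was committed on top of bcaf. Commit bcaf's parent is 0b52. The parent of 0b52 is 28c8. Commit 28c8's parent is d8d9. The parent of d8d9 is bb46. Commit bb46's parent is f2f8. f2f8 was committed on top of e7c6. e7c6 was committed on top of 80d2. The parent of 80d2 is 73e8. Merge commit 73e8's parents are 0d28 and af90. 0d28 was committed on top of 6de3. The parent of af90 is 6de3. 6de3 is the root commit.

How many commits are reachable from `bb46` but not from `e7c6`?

Reachable from bb46: {0d28, 6de3, 73e8, 80d2, af90, bb46, e7c6, f2f8}.
Reachable from e7c6: {0d28, 6de3, 73e8, 80d2, af90, e7c6}.
In bb46's history but not e7c6's: {bb46, f2f8} — 2 commits.

2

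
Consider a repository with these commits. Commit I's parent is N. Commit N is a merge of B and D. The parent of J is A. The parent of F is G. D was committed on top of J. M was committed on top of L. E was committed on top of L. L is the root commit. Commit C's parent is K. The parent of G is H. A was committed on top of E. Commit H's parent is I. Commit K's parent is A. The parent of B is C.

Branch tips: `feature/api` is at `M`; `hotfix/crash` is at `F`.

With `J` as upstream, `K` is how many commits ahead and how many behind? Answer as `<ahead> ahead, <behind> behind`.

1 ahead, 1 behind

Reachable from K: {A, E, K, L}.
Reachable from J: {A, E, J, L}.
Only in K's history (ahead): {K} — 1.
Only in J's history (behind): {J} — 1.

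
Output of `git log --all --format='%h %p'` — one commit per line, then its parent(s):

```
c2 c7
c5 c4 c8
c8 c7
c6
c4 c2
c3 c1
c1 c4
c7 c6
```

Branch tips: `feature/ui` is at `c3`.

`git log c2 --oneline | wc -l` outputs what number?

3

Walking parent pointers from c2: reachable set = {c2, c6, c7}.
That is 3 commits.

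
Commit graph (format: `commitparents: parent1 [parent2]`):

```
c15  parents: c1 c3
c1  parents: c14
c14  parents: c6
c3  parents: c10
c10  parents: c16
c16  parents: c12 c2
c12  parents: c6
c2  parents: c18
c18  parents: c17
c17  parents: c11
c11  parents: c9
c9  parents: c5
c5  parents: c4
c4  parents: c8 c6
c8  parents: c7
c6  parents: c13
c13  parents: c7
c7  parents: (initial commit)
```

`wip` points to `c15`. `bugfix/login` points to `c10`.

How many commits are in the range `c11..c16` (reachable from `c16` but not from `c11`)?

5

Reachable from c16: {c11, c12, c13, c16, c17, c18, c2, c4, c5, c6, c7, c8, c9}.
Reachable from c11: {c11, c13, c4, c5, c6, c7, c8, c9}.
In c16's history but not c11's: {c12, c16, c17, c18, c2} — 5 commits.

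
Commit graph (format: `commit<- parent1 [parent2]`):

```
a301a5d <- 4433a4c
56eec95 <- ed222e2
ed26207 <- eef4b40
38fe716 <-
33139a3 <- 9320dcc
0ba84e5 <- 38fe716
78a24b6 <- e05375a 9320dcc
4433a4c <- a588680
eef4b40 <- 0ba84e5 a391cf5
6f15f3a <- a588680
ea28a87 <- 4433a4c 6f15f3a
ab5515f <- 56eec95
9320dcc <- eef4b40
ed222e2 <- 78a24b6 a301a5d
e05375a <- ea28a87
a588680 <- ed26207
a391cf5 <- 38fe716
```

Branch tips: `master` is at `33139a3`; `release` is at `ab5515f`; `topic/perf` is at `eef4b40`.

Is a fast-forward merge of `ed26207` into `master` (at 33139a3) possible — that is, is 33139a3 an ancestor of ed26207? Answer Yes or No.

No

A fast-forward from 33139a3 to ed26207 is possible iff 33139a3 is an ancestor of ed26207.
Ancestors of ed26207: {0ba84e5, 38fe716, a391cf5, ed26207, eef4b40}.
33139a3 is not among them, so fast-forward is not possible.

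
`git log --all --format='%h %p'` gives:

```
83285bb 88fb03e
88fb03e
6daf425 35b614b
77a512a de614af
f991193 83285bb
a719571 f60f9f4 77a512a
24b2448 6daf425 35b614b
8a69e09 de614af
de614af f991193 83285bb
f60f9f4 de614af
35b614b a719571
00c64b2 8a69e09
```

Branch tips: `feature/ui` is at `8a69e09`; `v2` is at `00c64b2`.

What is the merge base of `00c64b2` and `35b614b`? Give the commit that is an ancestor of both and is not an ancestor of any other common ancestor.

Ancestors of 00c64b2: {00c64b2, 83285bb, 88fb03e, 8a69e09, de614af, f991193}.
Ancestors of 35b614b: {35b614b, 77a512a, 83285bb, 88fb03e, a719571, de614af, f60f9f4, f991193}.
Common ancestors: {83285bb, 88fb03e, de614af, f991193}.
Among these, de614af is not an ancestor of any other common ancestor — it is the merge base.

de614af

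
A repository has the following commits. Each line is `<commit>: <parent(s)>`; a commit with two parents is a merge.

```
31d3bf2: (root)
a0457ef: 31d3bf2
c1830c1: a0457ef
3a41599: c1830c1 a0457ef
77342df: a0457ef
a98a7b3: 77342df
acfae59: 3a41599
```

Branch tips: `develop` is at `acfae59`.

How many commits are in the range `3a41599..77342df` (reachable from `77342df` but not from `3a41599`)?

1

Reachable from 77342df: {31d3bf2, 77342df, a0457ef}.
Reachable from 3a41599: {31d3bf2, 3a41599, a0457ef, c1830c1}.
In 77342df's history but not 3a41599's: {77342df} — 1 commit.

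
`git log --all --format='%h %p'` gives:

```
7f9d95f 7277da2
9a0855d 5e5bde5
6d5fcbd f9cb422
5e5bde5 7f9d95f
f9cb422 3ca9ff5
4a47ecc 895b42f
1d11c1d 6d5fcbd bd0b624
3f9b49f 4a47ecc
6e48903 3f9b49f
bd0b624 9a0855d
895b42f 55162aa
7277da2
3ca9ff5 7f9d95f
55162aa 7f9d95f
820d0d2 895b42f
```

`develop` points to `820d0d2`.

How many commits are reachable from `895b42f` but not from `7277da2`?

3

Reachable from 895b42f: {55162aa, 7277da2, 7f9d95f, 895b42f}.
Reachable from 7277da2: {7277da2}.
In 895b42f's history but not 7277da2's: {55162aa, 7f9d95f, 895b42f} — 3 commits.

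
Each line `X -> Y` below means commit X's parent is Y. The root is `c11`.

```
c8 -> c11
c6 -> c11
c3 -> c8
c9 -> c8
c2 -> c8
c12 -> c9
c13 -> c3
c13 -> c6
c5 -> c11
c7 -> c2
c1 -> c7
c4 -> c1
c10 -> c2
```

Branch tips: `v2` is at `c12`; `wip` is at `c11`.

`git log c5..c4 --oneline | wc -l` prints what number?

Reachable from c4: {c1, c11, c2, c4, c7, c8}.
Reachable from c5: {c11, c5}.
In c4's history but not c5's: {c1, c2, c4, c7, c8} — 5 commits.

5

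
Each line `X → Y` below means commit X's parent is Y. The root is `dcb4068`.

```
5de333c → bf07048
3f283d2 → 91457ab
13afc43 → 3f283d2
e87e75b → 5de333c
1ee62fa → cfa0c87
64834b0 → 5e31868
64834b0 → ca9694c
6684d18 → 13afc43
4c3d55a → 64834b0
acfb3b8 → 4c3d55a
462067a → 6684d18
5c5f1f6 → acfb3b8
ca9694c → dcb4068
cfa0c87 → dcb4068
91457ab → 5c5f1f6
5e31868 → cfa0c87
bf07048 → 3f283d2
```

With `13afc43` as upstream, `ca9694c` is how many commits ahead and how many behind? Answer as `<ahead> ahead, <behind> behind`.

0 ahead, 9 behind

Reachable from ca9694c: {ca9694c, dcb4068}.
Reachable from 13afc43: {13afc43, 3f283d2, 4c3d55a, 5c5f1f6, 5e31868, 64834b0, 91457ab, acfb3b8, ca9694c, cfa0c87, dcb4068}.
Only in ca9694c's history (ahead): {} — 0.
Only in 13afc43's history (behind): {13afc43, 3f283d2, 4c3d55a, 5c5f1f6, 5e31868, 64834b0, 91457ab, acfb3b8, cfa0c87} — 9.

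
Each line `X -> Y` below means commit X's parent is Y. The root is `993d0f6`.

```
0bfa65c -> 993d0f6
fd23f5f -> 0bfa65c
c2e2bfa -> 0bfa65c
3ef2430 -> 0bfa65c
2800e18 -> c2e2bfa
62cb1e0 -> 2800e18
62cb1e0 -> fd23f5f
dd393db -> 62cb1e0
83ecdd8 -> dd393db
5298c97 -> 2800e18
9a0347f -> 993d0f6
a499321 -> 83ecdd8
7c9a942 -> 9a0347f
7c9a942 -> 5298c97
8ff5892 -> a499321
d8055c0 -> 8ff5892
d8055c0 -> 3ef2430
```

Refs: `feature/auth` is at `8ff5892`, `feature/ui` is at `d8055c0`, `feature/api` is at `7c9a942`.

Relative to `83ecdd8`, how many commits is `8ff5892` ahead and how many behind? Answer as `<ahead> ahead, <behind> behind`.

2 ahead, 0 behind

Reachable from 8ff5892: {0bfa65c, 2800e18, 62cb1e0, 83ecdd8, 8ff5892, 993d0f6, a499321, c2e2bfa, dd393db, fd23f5f}.
Reachable from 83ecdd8: {0bfa65c, 2800e18, 62cb1e0, 83ecdd8, 993d0f6, c2e2bfa, dd393db, fd23f5f}.
Only in 8ff5892's history (ahead): {8ff5892, a499321} — 2.
Only in 83ecdd8's history (behind): {} — 0.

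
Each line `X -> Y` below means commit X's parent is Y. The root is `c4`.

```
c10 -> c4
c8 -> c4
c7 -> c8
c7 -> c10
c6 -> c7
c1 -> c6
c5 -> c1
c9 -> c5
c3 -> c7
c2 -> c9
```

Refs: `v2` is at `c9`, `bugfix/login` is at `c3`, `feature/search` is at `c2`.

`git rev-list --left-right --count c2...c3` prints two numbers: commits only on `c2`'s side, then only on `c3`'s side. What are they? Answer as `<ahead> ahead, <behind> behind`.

5 ahead, 1 behind

Reachable from c2: {c1, c10, c2, c4, c5, c6, c7, c8, c9}.
Reachable from c3: {c10, c3, c4, c7, c8}.
Only in c2's history (ahead): {c1, c2, c5, c6, c9} — 5.
Only in c3's history (behind): {c3} — 1.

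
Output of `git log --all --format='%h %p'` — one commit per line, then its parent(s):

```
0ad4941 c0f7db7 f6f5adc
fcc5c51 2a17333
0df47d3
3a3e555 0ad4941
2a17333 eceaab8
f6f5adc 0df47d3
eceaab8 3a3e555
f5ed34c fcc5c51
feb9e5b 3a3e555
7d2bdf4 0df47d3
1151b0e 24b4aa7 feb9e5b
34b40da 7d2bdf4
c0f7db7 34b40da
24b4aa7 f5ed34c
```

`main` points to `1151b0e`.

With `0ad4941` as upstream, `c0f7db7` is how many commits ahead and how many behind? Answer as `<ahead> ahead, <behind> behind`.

Reachable from c0f7db7: {0df47d3, 34b40da, 7d2bdf4, c0f7db7}.
Reachable from 0ad4941: {0ad4941, 0df47d3, 34b40da, 7d2bdf4, c0f7db7, f6f5adc}.
Only in c0f7db7's history (ahead): {} — 0.
Only in 0ad4941's history (behind): {0ad4941, f6f5adc} — 2.

0 ahead, 2 behind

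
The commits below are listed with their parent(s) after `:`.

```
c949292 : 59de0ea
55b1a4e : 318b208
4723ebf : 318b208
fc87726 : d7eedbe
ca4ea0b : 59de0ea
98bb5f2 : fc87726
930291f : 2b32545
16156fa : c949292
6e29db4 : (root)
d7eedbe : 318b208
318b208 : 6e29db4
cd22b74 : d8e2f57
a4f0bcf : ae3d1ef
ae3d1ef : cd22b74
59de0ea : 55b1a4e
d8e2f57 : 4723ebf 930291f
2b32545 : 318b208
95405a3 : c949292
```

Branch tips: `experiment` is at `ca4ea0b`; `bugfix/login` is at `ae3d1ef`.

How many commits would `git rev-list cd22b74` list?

Walking parent pointers from cd22b74: reachable set = {2b32545, 318b208, 4723ebf, 6e29db4, 930291f, cd22b74, d8e2f57}.
That is 7 commits.

7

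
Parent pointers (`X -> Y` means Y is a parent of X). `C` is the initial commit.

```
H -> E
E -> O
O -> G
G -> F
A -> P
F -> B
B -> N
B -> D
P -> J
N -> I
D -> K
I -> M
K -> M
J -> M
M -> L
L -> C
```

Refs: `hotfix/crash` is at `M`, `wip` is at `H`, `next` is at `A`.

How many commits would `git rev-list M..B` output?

5

Reachable from B: {B, C, D, I, K, L, M, N}.
Reachable from M: {C, L, M}.
In B's history but not M's: {B, D, I, K, N} — 5 commits.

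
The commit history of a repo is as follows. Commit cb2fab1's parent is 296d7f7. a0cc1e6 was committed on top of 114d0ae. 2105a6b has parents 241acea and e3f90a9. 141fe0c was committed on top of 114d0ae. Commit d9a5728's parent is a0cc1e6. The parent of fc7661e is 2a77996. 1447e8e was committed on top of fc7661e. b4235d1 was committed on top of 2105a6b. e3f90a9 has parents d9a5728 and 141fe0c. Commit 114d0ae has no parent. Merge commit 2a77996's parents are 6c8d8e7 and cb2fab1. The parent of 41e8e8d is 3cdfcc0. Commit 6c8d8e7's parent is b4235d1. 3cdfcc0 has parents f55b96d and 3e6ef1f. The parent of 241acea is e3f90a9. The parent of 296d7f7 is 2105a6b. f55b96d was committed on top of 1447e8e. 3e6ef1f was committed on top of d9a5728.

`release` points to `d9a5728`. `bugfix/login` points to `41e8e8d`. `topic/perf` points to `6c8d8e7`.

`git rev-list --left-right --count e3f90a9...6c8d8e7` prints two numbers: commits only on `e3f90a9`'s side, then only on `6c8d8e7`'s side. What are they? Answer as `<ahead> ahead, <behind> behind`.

Reachable from e3f90a9: {114d0ae, 141fe0c, a0cc1e6, d9a5728, e3f90a9}.
Reachable from 6c8d8e7: {114d0ae, 141fe0c, 2105a6b, 241acea, 6c8d8e7, a0cc1e6, b4235d1, d9a5728, e3f90a9}.
Only in e3f90a9's history (ahead): {} — 0.
Only in 6c8d8e7's history (behind): {2105a6b, 241acea, 6c8d8e7, b4235d1} — 4.

0 ahead, 4 behind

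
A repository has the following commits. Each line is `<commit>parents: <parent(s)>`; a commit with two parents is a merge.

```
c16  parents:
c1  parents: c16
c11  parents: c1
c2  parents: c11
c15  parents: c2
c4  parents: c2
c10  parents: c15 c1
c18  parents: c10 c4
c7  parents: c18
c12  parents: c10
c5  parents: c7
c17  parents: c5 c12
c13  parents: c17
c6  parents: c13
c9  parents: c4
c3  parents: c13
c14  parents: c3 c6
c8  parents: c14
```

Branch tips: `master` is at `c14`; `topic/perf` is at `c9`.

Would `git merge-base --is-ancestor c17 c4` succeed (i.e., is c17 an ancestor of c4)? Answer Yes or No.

No

Ancestors of c4: {c1, c11, c16, c2, c4}.
c17 is not in that set, so it is not an ancestor of c4.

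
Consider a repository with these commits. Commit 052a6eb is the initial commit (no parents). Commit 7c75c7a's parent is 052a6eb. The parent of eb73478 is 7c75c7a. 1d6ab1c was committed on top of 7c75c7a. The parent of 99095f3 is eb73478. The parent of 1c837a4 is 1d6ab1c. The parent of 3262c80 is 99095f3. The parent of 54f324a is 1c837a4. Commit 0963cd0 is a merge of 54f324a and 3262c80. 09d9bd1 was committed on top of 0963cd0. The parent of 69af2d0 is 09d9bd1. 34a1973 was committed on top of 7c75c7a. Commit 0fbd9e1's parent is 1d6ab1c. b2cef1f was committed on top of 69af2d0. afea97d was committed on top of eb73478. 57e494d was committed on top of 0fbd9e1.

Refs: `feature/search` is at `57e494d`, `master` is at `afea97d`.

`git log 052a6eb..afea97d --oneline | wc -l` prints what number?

Reachable from afea97d: {052a6eb, 7c75c7a, afea97d, eb73478}.
Reachable from 052a6eb: {052a6eb}.
In afea97d's history but not 052a6eb's: {7c75c7a, afea97d, eb73478} — 3 commits.

3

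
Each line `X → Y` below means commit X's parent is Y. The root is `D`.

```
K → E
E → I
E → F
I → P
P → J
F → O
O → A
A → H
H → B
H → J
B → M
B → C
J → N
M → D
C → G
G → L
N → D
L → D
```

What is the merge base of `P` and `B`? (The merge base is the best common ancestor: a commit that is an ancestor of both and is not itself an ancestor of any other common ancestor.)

Ancestors of P: {D, J, N, P}.
Ancestors of B: {B, C, D, G, L, M}.
Common ancestors: {D}.
The only common ancestor is D, so it is the merge base.

D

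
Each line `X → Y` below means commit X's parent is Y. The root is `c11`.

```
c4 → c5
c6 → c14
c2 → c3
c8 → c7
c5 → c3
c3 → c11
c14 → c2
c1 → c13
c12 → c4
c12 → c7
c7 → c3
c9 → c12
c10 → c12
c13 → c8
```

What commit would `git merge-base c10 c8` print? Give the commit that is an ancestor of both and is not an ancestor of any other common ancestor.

c7

Ancestors of c10: {c10, c11, c12, c3, c4, c5, c7}.
Ancestors of c8: {c11, c3, c7, c8}.
Common ancestors: {c11, c3, c7}.
Among these, c7 is not an ancestor of any other common ancestor — it is the merge base.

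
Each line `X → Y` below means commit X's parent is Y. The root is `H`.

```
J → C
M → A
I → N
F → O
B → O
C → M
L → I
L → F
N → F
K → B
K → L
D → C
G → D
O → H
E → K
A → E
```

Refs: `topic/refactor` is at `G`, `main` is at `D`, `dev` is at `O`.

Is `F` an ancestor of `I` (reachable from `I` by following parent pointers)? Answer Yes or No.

Ancestors of I (commits reachable by following parents): {F, H, I, N, O}.
F is in that set, so it is an ancestor of I.

Yes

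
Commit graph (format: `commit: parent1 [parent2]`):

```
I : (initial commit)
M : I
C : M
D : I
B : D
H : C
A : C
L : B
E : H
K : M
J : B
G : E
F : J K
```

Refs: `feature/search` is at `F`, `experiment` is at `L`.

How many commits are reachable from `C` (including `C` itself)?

3

Walking parent pointers from C: reachable set = {C, I, M}.
That is 3 commits.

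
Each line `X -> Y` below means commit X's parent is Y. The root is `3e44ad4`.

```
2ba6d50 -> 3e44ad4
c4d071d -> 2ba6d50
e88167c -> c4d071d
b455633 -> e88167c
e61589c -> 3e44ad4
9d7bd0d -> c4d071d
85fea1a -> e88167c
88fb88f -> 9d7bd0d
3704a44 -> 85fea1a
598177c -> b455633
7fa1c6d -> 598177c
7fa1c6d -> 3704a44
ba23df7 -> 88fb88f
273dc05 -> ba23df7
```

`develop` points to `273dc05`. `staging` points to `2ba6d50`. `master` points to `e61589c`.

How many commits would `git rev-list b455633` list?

5

Walking parent pointers from b455633: reachable set = {2ba6d50, 3e44ad4, b455633, c4d071d, e88167c}.
That is 5 commits.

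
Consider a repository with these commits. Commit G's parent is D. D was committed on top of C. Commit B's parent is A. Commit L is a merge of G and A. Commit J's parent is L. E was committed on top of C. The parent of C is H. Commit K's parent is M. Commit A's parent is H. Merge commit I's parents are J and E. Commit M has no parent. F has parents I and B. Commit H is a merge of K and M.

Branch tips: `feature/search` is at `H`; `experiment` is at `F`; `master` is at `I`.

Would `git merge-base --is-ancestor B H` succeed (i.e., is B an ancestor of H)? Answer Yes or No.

Ancestors of H: {H, K, M}.
B is not in that set, so it is not an ancestor of H.

No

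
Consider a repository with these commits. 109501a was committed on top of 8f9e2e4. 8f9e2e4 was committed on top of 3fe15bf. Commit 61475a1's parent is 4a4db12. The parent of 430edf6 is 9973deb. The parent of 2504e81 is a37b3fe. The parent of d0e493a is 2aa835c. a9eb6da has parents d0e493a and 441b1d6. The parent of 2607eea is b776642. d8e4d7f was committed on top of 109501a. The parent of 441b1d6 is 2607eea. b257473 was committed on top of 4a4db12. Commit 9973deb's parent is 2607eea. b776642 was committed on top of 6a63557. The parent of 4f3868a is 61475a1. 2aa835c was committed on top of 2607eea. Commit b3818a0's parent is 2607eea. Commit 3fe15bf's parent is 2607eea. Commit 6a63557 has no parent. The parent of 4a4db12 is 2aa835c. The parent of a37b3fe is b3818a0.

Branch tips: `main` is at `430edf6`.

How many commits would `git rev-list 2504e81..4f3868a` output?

4

Reachable from 4f3868a: {2607eea, 2aa835c, 4a4db12, 4f3868a, 61475a1, 6a63557, b776642}.
Reachable from 2504e81: {2504e81, 2607eea, 6a63557, a37b3fe, b3818a0, b776642}.
In 4f3868a's history but not 2504e81's: {2aa835c, 4a4db12, 4f3868a, 61475a1} — 4 commits.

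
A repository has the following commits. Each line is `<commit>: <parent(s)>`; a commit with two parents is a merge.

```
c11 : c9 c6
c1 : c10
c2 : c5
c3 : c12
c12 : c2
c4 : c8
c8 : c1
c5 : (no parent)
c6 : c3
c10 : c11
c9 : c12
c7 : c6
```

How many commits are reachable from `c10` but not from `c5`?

7

Reachable from c10: {c10, c11, c12, c2, c3, c5, c6, c9}.
Reachable from c5: {c5}.
In c10's history but not c5's: {c10, c11, c12, c2, c3, c6, c9} — 7 commits.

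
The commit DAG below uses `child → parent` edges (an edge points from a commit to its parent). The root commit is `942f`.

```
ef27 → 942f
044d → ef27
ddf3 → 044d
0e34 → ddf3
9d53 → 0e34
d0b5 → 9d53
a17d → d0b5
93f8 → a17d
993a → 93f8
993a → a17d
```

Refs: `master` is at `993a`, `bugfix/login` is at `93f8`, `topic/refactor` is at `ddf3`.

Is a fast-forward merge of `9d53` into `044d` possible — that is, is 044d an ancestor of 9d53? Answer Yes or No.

Yes

A fast-forward from 044d to 9d53 is possible iff 044d is an ancestor of 9d53.
Ancestors of 9d53: {044d, 0e34, 942f, 9d53, ddf3, ef27}.
044d is among them, so fast-forward is possible.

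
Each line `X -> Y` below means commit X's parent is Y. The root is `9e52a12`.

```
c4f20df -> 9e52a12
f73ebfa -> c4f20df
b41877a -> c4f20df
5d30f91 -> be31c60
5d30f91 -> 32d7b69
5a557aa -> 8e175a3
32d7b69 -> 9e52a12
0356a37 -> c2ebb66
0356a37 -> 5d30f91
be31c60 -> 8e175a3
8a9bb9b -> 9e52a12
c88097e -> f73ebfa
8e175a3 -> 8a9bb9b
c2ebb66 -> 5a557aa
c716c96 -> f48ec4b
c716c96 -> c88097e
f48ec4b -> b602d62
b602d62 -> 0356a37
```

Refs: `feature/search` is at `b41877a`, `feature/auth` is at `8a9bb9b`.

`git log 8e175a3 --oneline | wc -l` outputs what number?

3

Walking parent pointers from 8e175a3: reachable set = {8a9bb9b, 8e175a3, 9e52a12}.
That is 3 commits.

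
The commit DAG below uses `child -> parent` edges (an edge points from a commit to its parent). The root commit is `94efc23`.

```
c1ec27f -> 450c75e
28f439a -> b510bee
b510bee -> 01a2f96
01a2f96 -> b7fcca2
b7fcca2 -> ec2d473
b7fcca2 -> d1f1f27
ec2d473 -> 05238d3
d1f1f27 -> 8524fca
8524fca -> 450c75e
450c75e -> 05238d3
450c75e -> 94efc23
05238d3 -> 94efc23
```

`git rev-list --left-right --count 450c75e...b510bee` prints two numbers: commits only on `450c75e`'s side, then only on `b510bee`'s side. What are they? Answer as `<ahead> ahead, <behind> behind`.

Reachable from 450c75e: {05238d3, 450c75e, 94efc23}.
Reachable from b510bee: {01a2f96, 05238d3, 450c75e, 8524fca, 94efc23, b510bee, b7fcca2, d1f1f27, ec2d473}.
Only in 450c75e's history (ahead): {} — 0.
Only in b510bee's history (behind): {01a2f96, 8524fca, b510bee, b7fcca2, d1f1f27, ec2d473} — 6.

0 ahead, 6 behind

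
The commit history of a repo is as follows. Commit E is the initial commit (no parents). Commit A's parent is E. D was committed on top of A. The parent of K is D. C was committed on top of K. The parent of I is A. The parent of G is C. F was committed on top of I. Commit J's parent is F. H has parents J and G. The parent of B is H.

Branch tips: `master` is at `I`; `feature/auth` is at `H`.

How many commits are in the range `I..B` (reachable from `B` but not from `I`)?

Reachable from B: {A, B, C, D, E, F, G, H, I, J, K}.
Reachable from I: {A, E, I}.
In B's history but not I's: {B, C, D, F, G, H, J, K} — 8 commits.

8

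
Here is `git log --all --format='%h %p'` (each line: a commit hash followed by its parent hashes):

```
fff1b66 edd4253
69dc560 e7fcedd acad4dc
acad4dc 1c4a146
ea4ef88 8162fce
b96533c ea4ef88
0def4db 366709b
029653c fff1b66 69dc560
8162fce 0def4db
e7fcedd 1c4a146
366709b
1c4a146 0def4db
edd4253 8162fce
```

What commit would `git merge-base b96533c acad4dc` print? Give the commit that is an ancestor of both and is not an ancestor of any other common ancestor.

Ancestors of b96533c: {0def4db, 366709b, 8162fce, b96533c, ea4ef88}.
Ancestors of acad4dc: {0def4db, 1c4a146, 366709b, acad4dc}.
Common ancestors: {0def4db, 366709b}.
Among these, 0def4db is not an ancestor of any other common ancestor — it is the merge base.

0def4db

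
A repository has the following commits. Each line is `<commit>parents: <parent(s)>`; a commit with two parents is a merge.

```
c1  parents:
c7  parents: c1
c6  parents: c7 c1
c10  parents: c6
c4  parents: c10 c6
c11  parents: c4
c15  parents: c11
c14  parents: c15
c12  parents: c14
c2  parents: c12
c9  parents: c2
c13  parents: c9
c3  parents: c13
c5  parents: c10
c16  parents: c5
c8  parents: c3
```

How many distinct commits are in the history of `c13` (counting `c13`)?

Walking parent pointers from c13: reachable set = {c1, c10, c11, c12, c13, c14, c15, c2, c4, c6, c7, c9}.
That is 12 commits.

12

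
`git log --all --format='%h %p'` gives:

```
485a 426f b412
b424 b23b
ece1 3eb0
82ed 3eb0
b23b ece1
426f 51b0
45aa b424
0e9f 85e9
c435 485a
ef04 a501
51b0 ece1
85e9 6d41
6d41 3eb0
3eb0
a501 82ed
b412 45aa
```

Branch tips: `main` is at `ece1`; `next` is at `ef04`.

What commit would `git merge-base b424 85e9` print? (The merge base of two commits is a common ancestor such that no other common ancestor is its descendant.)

3eb0

Ancestors of b424: {3eb0, b23b, b424, ece1}.
Ancestors of 85e9: {3eb0, 6d41, 85e9}.
Common ancestors: {3eb0}.
The only common ancestor is 3eb0, so it is the merge base.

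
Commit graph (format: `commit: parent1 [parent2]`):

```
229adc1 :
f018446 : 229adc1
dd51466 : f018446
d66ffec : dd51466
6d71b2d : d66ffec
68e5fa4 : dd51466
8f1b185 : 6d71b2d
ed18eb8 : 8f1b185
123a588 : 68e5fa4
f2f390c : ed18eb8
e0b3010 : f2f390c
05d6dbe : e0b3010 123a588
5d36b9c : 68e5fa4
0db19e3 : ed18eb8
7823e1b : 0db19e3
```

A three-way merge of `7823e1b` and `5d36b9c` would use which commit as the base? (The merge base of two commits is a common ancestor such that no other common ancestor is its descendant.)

Ancestors of 7823e1b: {0db19e3, 229adc1, 6d71b2d, 7823e1b, 8f1b185, d66ffec, dd51466, ed18eb8, f018446}.
Ancestors of 5d36b9c: {229adc1, 5d36b9c, 68e5fa4, dd51466, f018446}.
Common ancestors: {229adc1, dd51466, f018446}.
Among these, dd51466 is not an ancestor of any other common ancestor — it is the merge base.

dd51466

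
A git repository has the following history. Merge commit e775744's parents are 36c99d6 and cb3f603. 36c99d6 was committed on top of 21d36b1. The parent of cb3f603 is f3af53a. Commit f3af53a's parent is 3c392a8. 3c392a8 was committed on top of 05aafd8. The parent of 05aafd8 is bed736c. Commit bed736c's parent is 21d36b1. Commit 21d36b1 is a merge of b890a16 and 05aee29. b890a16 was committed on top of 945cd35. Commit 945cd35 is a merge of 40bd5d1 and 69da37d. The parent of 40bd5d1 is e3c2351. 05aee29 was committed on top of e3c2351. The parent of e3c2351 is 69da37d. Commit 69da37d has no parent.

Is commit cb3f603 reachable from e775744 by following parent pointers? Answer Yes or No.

Ancestors of e775744 (commits reachable by following parents): {05aafd8, 05aee29, 21d36b1, 36c99d6, 3c392a8, 40bd5d1, 69da37d, 945cd35, b890a16, bed736c, cb3f603, e3c2351, e775744, f3af53a}.
cb3f603 is in that set, so it is an ancestor of e775744.

Yes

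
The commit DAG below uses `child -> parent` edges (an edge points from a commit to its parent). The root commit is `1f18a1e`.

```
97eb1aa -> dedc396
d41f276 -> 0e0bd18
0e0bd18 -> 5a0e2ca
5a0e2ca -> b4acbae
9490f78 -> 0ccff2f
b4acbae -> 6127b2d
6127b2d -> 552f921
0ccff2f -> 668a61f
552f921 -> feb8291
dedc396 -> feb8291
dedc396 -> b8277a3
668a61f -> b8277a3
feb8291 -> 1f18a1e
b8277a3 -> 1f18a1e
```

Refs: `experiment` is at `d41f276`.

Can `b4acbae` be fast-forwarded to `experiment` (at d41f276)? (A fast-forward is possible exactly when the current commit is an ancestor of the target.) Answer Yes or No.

A fast-forward from b4acbae to d41f276 is possible iff b4acbae is an ancestor of d41f276.
Ancestors of d41f276: {0e0bd18, 1f18a1e, 552f921, 5a0e2ca, 6127b2d, b4acbae, d41f276, feb8291}.
b4acbae is among them, so fast-forward is possible.

Yes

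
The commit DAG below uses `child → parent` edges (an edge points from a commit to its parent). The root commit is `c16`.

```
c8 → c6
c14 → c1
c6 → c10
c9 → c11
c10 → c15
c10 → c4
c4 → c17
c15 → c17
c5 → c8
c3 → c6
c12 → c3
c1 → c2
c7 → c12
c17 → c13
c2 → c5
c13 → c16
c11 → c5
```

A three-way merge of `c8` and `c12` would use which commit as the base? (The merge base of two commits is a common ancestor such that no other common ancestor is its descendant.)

Ancestors of c8: {c10, c13, c15, c16, c17, c4, c6, c8}.
Ancestors of c12: {c10, c12, c13, c15, c16, c17, c3, c4, c6}.
Common ancestors: {c10, c13, c15, c16, c17, c4, c6}.
Among these, c6 is not an ancestor of any other common ancestor — it is the merge base.

c6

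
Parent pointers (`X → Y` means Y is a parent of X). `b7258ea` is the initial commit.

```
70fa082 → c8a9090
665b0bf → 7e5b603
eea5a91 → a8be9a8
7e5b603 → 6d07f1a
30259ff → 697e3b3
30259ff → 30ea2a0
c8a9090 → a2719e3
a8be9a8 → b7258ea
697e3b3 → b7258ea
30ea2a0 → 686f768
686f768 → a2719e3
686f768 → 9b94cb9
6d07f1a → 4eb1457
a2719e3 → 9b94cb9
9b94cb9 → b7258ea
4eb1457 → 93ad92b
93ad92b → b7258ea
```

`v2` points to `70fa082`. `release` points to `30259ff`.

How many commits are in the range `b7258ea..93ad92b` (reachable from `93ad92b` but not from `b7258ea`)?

1

Reachable from 93ad92b: {93ad92b, b7258ea}.
Reachable from b7258ea: {b7258ea}.
In 93ad92b's history but not b7258ea's: {93ad92b} — 1 commit.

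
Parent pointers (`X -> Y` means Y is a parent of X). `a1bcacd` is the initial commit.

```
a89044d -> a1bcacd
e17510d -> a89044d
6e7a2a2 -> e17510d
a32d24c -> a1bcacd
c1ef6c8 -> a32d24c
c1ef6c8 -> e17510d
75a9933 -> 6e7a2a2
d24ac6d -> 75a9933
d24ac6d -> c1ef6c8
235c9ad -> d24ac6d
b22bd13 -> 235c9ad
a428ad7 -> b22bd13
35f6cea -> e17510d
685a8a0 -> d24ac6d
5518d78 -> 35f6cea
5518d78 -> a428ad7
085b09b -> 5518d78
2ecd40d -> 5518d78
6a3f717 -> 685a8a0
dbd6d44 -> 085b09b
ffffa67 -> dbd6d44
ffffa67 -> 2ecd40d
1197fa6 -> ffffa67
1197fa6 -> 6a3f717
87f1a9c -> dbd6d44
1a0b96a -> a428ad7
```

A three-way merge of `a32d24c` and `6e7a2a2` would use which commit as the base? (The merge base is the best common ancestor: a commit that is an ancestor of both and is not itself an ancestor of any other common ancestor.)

a1bcacd

Ancestors of a32d24c: {a1bcacd, a32d24c}.
Ancestors of 6e7a2a2: {6e7a2a2, a1bcacd, a89044d, e17510d}.
Common ancestors: {a1bcacd}.
The only common ancestor is a1bcacd, so it is the merge base.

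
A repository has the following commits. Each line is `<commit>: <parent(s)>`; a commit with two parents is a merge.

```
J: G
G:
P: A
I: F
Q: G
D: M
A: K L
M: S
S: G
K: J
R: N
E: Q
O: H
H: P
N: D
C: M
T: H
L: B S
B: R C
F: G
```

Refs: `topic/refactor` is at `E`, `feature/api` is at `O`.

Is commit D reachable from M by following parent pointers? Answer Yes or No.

No

Ancestors of M: {G, M, S}.
D is not in that set, so it is not an ancestor of M.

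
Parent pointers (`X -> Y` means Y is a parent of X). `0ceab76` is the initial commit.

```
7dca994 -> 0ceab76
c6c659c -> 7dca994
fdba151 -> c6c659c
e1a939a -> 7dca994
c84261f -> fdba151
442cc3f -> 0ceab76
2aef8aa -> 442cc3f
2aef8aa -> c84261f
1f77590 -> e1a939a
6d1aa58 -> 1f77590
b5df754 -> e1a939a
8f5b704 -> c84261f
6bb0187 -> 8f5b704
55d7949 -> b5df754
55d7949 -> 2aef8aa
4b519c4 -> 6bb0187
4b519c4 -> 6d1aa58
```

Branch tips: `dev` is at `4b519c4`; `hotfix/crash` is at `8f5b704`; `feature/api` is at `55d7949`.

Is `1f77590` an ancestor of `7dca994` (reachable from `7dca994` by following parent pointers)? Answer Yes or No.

Ancestors of 7dca994: {0ceab76, 7dca994}.
1f77590 is not in that set, so it is not an ancestor of 7dca994.

No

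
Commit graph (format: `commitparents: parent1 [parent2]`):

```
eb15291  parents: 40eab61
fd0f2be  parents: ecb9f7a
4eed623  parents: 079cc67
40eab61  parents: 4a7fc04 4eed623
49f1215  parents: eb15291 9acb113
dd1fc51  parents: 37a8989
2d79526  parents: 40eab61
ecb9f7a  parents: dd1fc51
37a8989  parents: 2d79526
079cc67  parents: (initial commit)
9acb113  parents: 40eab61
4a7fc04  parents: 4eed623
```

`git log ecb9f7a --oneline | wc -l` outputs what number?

8

Walking parent pointers from ecb9f7a: reachable set = {079cc67, 2d79526, 37a8989, 40eab61, 4a7fc04, 4eed623, dd1fc51, ecb9f7a}.
That is 8 commits.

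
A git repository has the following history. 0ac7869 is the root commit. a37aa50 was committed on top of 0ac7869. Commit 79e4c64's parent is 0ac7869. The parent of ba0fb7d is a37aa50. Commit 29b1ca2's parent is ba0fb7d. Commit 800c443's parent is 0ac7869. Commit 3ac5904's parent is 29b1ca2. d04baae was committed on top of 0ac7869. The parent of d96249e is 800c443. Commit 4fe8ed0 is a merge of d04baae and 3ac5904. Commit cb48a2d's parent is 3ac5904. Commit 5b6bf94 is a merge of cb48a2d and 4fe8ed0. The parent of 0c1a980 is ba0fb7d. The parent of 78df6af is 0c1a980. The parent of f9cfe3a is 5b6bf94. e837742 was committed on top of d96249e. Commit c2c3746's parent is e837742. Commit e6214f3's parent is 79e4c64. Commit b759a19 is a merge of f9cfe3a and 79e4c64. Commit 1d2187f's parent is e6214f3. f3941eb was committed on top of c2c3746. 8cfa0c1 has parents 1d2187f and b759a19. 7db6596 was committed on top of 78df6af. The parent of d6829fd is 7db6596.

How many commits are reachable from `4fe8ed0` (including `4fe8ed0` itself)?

7

Walking parent pointers from 4fe8ed0: reachable set = {0ac7869, 29b1ca2, 3ac5904, 4fe8ed0, a37aa50, ba0fb7d, d04baae}.
That is 7 commits.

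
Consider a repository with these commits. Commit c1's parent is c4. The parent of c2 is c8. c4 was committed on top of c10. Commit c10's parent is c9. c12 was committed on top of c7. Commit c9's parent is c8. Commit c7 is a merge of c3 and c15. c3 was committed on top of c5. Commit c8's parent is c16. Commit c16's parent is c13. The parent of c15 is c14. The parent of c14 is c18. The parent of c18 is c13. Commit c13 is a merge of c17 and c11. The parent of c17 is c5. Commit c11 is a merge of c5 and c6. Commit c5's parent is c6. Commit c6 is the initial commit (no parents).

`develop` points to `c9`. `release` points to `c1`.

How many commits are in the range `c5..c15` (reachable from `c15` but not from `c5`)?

Reachable from c15: {c11, c13, c14, c15, c17, c18, c5, c6}.
Reachable from c5: {c5, c6}.
In c15's history but not c5's: {c11, c13, c14, c15, c17, c18} — 6 commits.

6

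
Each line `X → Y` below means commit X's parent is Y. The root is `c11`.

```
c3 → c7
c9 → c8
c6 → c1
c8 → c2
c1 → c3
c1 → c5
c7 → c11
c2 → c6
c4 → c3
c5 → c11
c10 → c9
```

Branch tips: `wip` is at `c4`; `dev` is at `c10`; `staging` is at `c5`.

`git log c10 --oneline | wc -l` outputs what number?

10

Walking parent pointers from c10: reachable set = {c1, c10, c11, c2, c3, c5, c6, c7, c8, c9}.
That is 10 commits.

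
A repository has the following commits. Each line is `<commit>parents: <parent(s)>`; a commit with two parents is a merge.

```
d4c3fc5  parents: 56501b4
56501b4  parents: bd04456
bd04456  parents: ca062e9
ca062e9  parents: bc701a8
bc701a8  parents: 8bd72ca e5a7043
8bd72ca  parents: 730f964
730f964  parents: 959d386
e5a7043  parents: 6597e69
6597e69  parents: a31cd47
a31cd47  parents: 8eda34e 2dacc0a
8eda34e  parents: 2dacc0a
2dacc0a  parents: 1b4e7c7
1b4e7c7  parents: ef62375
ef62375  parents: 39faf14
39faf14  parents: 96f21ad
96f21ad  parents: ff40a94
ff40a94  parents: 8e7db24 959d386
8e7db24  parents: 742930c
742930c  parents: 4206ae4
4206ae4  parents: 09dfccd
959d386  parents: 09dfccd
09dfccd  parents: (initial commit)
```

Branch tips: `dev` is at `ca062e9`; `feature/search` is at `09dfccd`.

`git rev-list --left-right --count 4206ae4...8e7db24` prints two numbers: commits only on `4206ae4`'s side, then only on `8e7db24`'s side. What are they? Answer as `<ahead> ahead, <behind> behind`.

Reachable from 4206ae4: {09dfccd, 4206ae4}.
Reachable from 8e7db24: {09dfccd, 4206ae4, 742930c, 8e7db24}.
Only in 4206ae4's history (ahead): {} — 0.
Only in 8e7db24's history (behind): {742930c, 8e7db24} — 2.

0 ahead, 2 behind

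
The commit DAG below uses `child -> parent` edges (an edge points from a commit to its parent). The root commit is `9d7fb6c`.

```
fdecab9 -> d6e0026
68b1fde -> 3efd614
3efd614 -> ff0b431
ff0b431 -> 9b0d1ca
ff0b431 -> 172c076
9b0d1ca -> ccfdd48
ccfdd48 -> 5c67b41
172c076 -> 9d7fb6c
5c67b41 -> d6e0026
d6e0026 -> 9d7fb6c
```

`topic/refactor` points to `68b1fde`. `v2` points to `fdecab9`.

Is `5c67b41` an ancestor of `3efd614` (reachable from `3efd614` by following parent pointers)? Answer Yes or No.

Yes

Ancestors of 3efd614 (commits reachable by following parents): {172c076, 3efd614, 5c67b41, 9b0d1ca, 9d7fb6c, ccfdd48, d6e0026, ff0b431}.
5c67b41 is in that set, so it is an ancestor of 3efd614.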